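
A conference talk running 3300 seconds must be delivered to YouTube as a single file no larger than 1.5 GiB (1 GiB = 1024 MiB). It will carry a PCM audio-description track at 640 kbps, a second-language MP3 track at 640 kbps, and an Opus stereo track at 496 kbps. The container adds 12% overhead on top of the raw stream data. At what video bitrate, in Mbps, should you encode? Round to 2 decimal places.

Budget: 1.5 GiB = 12884.9 Mb.
Stream payload after overhead: 12884.9 / 1.12 = 11504.4 Mb.
Total bitrate budget: 11504.4 Mb / 3300 s = 3.486 Mbps.
Audio total: 640 + 640 + 496 = 1776 kbps = 1.776 Mbps.
Video: 3.486 − 1.776 = 1.710 Mbps.

1.71 Mbps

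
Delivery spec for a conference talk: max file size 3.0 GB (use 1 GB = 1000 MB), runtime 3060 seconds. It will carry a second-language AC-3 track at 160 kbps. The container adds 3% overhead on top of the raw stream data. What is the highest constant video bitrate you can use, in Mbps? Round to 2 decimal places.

Budget: 3.0 GB = 24000.0 Mb.
Stream payload after overhead: 24000.0 / 1.03 = 23301.0 Mb.
Total bitrate budget: 23301.0 Mb / 3060 s = 7.615 Mbps.
Audio: 160 kbps = 0.160 Mbps.
Video: 7.615 − 0.160 = 7.455 Mbps.

7.45 Mbps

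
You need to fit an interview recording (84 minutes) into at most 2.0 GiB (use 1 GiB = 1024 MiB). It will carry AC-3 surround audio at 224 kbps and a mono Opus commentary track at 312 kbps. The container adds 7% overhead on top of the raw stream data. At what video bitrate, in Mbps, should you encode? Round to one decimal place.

2.6 Mbps

Budget: 2.0 GiB = 17179.9 Mb.
Stream payload after overhead: 17179.9 / 1.07 = 16056.0 Mb.
84 min = 5040 s
Total bitrate budget: 16056.0 Mb / 5040 s = 3.186 Mbps.
Audio total: 224 + 312 = 536 kbps = 0.536 Mbps.
Video: 3.186 − 0.536 = 2.650 Mbps.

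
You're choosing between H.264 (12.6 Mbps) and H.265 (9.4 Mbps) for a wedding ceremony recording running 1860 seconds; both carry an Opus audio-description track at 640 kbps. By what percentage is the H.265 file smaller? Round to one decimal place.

Audio: 640 kbps = 0.640 Mbps.
H.264: 13.240 Mbps × 1860 s = 24626.4 Mb = 3.078 GB.
H.265: 10.040 Mbps × 1860 s = 18674.4 Mb = 2.334 GB.
Reduction: (1 − 2.334/3.078) × 100 = 24.17%.

24.2%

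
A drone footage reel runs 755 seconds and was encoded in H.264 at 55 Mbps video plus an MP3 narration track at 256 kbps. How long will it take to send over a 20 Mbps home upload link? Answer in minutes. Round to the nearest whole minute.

Audio: 256 kbps = 0.256 Mbps.
Total bitrate: 55.256 Mbps.
File: 55.256 Mbps × 755 s = 41718.3 Mb.
At 20 Mbps: 41718.3 / 20 = 2085.9 s ≈ 34.8 minutes.

35 minutes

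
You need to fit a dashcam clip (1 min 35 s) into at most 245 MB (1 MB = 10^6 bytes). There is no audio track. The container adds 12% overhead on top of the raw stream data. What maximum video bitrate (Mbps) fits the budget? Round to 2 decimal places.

Budget: 245 MB = 1960.0 Mb.
Stream payload after overhead: 1960.0 / 1.12 = 1750.0 Mb.
1 min 35 s = 95 s
Total bitrate budget: 1750.0 Mb / 95 s = 18.421 Mbps.

18.42 Mbps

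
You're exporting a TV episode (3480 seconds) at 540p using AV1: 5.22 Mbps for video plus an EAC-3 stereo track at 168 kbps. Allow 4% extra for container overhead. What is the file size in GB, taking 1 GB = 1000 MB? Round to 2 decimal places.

2.44 GB

Audio: 168 kbps = 0.168 Mbps.
Total bitrate: 5.22 + 0.168 = 5.388 Mbps.
Stream data: 5.388 Mbps × 3480 s = 18750.2 Mb.
With 4% container overhead: ×1.04.
19,500 Mb ÷ 8 = 2,438 MB → 2.438 GB.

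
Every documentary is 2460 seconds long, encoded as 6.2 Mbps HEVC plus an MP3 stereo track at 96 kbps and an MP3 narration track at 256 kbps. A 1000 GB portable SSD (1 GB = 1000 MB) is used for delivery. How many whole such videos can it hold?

496

Audio total: 96 + 256 = 352 kbps = 0.352 Mbps.
Total bitrate: 6.552 Mbps.
Per item: 6.552 Mbps × 2460 s = 16,118 Mb = 2,015 MB.
Capacity: 1000 GB = 8,000,000 Mb; 496.34 items → 496 complete.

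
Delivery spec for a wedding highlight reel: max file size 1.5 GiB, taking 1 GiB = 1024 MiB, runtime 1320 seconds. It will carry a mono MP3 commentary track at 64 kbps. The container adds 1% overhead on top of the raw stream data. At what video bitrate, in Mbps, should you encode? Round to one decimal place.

9.6 Mbps

Budget: 1.5 GiB = 12884.9 Mb.
Stream payload after overhead: 12884.9 / 1.01 = 12757.3 Mb.
Total bitrate budget: 12757.3 Mb / 1320 s = 9.665 Mbps.
Audio: 64 kbps = 0.064 Mbps.
Video: 9.665 − 0.064 = 9.601 Mbps.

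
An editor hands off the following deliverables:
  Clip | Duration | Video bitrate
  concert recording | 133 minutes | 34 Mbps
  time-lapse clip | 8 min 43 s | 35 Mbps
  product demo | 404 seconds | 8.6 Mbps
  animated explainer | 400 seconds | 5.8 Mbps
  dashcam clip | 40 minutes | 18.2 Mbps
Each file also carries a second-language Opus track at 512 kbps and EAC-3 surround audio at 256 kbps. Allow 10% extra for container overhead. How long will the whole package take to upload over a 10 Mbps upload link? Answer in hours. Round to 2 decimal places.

Audio total: 512 + 256 = 768 kbps = 0.768 Mbps.
concert recording: 34.768 Mbps × 7980 s × 1.10 = 305193.5 Mb
time-lapse clip: 35.768 Mbps × 523 s × 1.10 = 20577.3 Mb
product demo: 9.368 Mbps × 404 s × 1.10 = 4163.1 Mb
animated explainer: 6.568 Mbps × 400 s × 1.10 = 2889.9 Mb
dashcam clip: 18.968 Mbps × 2400 s × 1.10 = 50075.5 Mb
Total: 382899.4 Mb = 47862.4 MB.
At 10 Mbps: 382899.4 / 10 = 38290 s ≈ 10.6 hours.

10.64 hours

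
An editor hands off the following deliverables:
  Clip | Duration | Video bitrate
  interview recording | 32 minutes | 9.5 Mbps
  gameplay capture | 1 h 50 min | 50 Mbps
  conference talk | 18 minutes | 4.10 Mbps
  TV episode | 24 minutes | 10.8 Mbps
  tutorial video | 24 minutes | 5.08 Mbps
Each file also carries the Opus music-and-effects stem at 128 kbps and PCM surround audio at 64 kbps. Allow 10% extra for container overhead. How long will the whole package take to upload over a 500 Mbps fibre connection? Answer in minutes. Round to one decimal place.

Audio total: 128 + 64 = 192 kbps = 0.192 Mbps.
interview recording: 9.692 Mbps × 1920 s × 1.10 = 20469.5 Mb
gameplay capture: 50.192 Mbps × 6600 s × 1.10 = 364393.9 Mb
conference talk: 4.292 Mbps × 1080 s × 1.10 = 5098.9 Mb
TV episode: 10.992 Mbps × 1440 s × 1.10 = 17411.3 Mb
tutorial video: 5.272 Mbps × 1440 s × 1.10 = 8350.8 Mb
Total: 415724.5 Mb = 51965.6 MB.
At 500 Mbps: 415724.5 / 500 = 831 s ≈ 13.9 minutes.

13.9 minutes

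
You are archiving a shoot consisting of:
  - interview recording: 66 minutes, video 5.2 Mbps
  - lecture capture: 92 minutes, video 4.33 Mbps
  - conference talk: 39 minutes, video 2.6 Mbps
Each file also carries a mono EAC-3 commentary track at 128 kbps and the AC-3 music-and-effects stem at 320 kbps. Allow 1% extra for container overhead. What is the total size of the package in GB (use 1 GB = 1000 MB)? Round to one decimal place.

7.1 GB

Audio total: 128 + 320 = 448 kbps = 0.448 Mbps.
interview recording: 5.648 Mbps × 3960 s × 1.01 = 22589.7 Mb
lecture capture: 4.778 Mbps × 5520 s × 1.01 = 26638.3 Mb
conference talk: 3.048 Mbps × 2340 s × 1.01 = 7203.6 Mb
Total: 56431.7 Mb = 7054.0 MB.
= 7.054 GB.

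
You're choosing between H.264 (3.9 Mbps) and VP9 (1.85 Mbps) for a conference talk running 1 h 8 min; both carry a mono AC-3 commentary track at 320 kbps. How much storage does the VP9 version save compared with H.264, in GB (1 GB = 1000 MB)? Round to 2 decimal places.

1.05 GB

1 h 8 min = 68 min = 4080 s
Audio: 320 kbps = 0.320 Mbps.
H.264: 4.220 Mbps × 4080 s = 17217.6 Mb = 2.152 GB.
VP9: 2.170 Mbps × 4080 s = 8853.6 Mb = 1.107 GB.
Saving: 2.152 − 1.107 = 1.046 GB.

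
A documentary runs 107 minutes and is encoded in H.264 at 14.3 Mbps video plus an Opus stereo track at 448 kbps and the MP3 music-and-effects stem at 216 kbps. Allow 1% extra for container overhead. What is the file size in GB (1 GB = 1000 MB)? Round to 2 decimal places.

12.13 GB

107 min = 6420 s
Audio total: 448 + 216 = 664 kbps = 0.664 Mbps.
Total bitrate: 14.3 + 0.664 = 14.964 Mbps.
Stream data: 14.964 Mbps × 6420 s = 96068.9 Mb.
With 1% container overhead: ×1.01.
97,030 Mb ÷ 8 = 12,129 MB → 12.13 GB.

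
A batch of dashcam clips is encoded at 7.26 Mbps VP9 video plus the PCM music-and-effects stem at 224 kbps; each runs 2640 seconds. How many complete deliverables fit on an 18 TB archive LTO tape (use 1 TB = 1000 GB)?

7288

Audio: 224 kbps = 0.224 Mbps.
Total bitrate: 7.484 Mbps.
Per item: 7.484 Mbps × 2640 s = 19,758 Mb = 2,470 MB.
Capacity: 18 TB = 144,000,000 Mb; 7288.28 items → 7288 complete.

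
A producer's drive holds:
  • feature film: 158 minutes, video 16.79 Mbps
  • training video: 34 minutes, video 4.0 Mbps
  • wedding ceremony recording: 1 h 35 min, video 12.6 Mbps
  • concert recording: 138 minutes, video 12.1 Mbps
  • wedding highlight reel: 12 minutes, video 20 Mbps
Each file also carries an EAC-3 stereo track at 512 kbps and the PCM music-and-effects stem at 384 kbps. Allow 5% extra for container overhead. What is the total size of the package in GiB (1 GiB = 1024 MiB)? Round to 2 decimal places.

46.11 GiB

Audio total: 512 + 384 = 896 kbps = 0.896 Mbps.
feature film: 17.686 Mbps × 9480 s × 1.05 = 176046.4 Mb
training video: 4.896 Mbps × 2040 s × 1.05 = 10487.2 Mb
wedding ceremony recording: 13.496 Mbps × 5700 s × 1.05 = 80773.6 Mb
concert recording: 12.996 Mbps × 8280 s × 1.05 = 112987.2 Mb
wedding highlight reel: 20.896 Mbps × 720 s × 1.05 = 15797.4 Mb
Total: 396091.8 Mb = 49511.5 MB.
= 46.11 GiB.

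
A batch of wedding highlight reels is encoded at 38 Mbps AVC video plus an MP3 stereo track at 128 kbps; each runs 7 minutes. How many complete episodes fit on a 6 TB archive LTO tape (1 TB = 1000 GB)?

2997

7 min = 420 s
Audio: 128 kbps = 0.128 Mbps.
Total bitrate: 38.128 Mbps.
Per item: 38.128 Mbps × 420 s = 16,014 Mb = 2,002 MB.
Capacity: 6 TB = 48,000,000 Mb; 2997.42 items → 2997 complete.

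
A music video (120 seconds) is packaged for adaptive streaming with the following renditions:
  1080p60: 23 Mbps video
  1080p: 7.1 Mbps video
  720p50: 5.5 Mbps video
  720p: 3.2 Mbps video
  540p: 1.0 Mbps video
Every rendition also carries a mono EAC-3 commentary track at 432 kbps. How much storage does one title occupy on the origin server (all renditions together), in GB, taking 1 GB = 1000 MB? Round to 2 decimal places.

Audio: 432 kbps = 0.432 Mbps.
Sum of rendition bitrates: (23+0.432) + (7.1+0.432) + (5.5+0.432) + (3.2+0.432) + (1.0+0.432) = 41.960 Mbps.
× 120 s = 5,035 Mb = 629.4 MB = 0.6294 GB.

0.63 GB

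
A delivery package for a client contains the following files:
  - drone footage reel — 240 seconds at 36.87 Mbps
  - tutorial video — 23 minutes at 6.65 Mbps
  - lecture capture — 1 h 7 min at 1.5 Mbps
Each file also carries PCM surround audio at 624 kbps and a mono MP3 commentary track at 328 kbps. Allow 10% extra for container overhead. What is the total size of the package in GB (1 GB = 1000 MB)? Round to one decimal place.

4.0 GB

Audio total: 624 + 328 = 952 kbps = 0.952 Mbps.
drone footage reel: 37.822 Mbps × 240 s × 1.10 = 9985.0 Mb
tutorial video: 7.602 Mbps × 1380 s × 1.10 = 11539.8 Mb
lecture capture: 2.452 Mbps × 4020 s × 1.10 = 10842.7 Mb
Total: 32367.6 Mb = 4045.9 MB.
= 4.046 GB.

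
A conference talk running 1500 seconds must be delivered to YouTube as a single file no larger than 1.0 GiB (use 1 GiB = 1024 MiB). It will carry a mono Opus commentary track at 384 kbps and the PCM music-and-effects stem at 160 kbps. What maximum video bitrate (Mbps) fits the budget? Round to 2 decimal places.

Budget: 1.0 GiB = 8589.9 Mb.
Total bitrate budget: 8589.9 Mb / 1500 s = 5.727 Mbps.
Audio total: 384 + 160 = 544 kbps = 0.544 Mbps.
Video: 5.727 − 0.544 = 5.183 Mbps.

5.18 Mbps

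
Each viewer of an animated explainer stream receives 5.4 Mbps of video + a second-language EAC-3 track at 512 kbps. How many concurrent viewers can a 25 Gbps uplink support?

Audio: 512 kbps = 0.512 Mbps.
Per-viewer media rate: 5.912 Mbps.
25 Gbps = 25,000 Mbps; 25,000 / 5.912 = 4228.69 → 4228 viewers.

4228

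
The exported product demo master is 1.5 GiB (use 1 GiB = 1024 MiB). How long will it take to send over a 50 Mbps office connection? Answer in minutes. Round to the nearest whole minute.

File: 1.5 GiB = 12884.9 Mb.
At 50 Mbps: 12884.9 / 50 = 257.7 s ≈ 4.29 minutes.

4 minutes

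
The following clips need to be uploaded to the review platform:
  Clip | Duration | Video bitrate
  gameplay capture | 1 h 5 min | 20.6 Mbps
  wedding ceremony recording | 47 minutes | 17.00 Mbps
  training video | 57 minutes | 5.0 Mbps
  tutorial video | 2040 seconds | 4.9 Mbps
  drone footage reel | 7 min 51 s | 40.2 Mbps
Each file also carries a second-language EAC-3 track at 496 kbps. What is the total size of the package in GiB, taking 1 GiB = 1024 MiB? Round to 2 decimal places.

Audio: 496 kbps = 0.496 Mbps.
gameplay capture: 21.096 Mbps × 3900 s = 82274.4 Mb
wedding ceremony recording: 17.496 Mbps × 2820 s = 49338.7 Mb
training video: 5.496 Mbps × 3420 s = 18796.3 Mb
tutorial video: 5.396 Mbps × 2040 s = 11007.8 Mb
drone footage reel: 40.696 Mbps × 471 s = 19167.8 Mb
Total: 180585.1 Mb = 22573.1 MB.
= 21.02 GiB.

21.02 GiB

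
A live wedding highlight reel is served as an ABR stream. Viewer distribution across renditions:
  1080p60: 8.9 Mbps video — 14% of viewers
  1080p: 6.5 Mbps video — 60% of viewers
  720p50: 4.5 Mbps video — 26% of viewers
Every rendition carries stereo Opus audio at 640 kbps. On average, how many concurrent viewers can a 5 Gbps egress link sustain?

Audio: 640 kbps = 0.640 Mbps.
Average per-viewer bitrate: 0.14×9.540 + 0.60×7.140 + 0.26×5.140 = 6.956 Mbps.
5 Gbps = 5,000 Mbps; 5,000 / 6.956 = 718.80 → 718.

718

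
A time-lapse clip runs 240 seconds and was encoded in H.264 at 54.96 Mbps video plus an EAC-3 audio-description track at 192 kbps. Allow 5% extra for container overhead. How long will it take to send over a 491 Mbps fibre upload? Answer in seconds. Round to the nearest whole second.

Audio: 192 kbps = 0.192 Mbps.
Total bitrate: 55.152 Mbps.
File: 55.152 Mbps × 240 s = 13236.5 Mb.
With 5% container overhead: ×1.05. → 13898.3 Mb.
At 491 Mbps: 13898.3 / 491 = 28.3 s ≈ 28.3 seconds.

28 seconds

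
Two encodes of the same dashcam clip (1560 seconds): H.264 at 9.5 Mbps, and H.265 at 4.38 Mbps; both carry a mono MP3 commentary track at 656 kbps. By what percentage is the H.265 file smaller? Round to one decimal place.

50.4%

Audio: 656 kbps = 0.656 Mbps.
H.264: 10.156 Mbps × 1560 s = 15843.4 Mb = 1.980 GB.
H.265: 5.036 Mbps × 1560 s = 7856.2 Mb = 0.982 GB.
Reduction: (1 − 0.982/1.980) × 100 = 50.41%.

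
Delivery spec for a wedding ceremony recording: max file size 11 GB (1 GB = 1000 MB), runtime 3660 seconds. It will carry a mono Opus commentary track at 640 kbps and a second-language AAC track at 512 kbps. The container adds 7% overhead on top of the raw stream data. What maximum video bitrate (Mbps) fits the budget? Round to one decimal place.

21.3 Mbps

Budget: 11 GB = 88000.0 Mb.
Stream payload after overhead: 88000.0 / 1.07 = 82243.0 Mb.
Total bitrate budget: 82243.0 Mb / 3660 s = 22.471 Mbps.
Audio total: 640 + 512 = 1152 kbps = 1.152 Mbps.
Video: 22.471 − 1.152 = 21.319 Mbps.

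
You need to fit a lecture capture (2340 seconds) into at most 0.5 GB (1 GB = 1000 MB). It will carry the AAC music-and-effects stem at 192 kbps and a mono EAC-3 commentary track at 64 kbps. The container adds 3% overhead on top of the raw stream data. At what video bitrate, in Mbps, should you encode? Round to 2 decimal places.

Budget: 0.5 GB = 4000.0 Mb.
Stream payload after overhead: 4000.0 / 1.03 = 3883.5 Mb.
Total bitrate budget: 3883.5 Mb / 2340 s = 1.660 Mbps.
Audio total: 192 + 64 = 256 kbps = 0.256 Mbps.
Video: 1.660 − 0.256 = 1.404 Mbps.

1.40 Mbps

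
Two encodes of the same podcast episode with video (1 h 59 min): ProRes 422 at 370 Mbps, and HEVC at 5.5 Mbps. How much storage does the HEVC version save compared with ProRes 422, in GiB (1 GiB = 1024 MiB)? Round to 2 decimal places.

302.97 GiB

1 h 59 min = 119 min = 7140 s
ProRes 422: 370.000 Mbps × 7140 s = 2641800.0 Mb = 307.546 GiB.
HEVC: 5.500 Mbps × 7140 s = 39270.0 Mb = 4.572 GiB.
Saving: 307.546 − 4.572 = 302.974 GiB.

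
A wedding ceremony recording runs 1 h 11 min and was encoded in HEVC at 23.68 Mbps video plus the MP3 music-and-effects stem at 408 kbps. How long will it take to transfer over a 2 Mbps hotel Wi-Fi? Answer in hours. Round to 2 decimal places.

1 h 11 min = 71 min = 4260 s
Audio: 408 kbps = 0.408 Mbps.
Total bitrate: 24.088 Mbps.
File: 24.088 Mbps × 4260 s = 102614.9 Mb.
At 2 Mbps: 102614.9 / 2 = 51307.4 s ≈ 14.3 hours.

14.25 hours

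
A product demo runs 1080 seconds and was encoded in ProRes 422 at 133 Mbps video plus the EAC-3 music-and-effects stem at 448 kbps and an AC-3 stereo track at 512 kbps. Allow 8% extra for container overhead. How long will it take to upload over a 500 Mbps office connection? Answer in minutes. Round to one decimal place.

Audio total: 448 + 512 = 960 kbps = 0.960 Mbps.
Total bitrate: 133.960 Mbps.
File: 133.960 Mbps × 1080 s = 144676.8 Mb.
With 8% container overhead: ×1.08. → 156250.9 Mb.
At 500 Mbps: 156250.9 / 500 = 312.5 s ≈ 5.21 minutes.

5.2 minutes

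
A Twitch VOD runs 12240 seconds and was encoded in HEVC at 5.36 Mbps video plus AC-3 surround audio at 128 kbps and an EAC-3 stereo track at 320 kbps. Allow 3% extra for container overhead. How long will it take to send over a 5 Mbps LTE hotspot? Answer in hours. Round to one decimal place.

4.1 hours

Audio total: 128 + 320 = 448 kbps = 0.448 Mbps.
Total bitrate: 5.808 Mbps.
File: 5.808 Mbps × 12240 s = 71089.9 Mb.
With 3% container overhead: ×1.03. → 73222.6 Mb.
At 5 Mbps: 73222.6 / 5 = 14644.5 s ≈ 4.07 hours.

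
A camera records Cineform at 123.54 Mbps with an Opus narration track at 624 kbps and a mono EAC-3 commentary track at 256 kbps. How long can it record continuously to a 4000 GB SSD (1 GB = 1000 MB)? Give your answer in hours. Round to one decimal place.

71.4 hours

Audio total: 624 + 256 = 880 kbps = 0.880 Mbps.
Total bitrate: 123.54 + 0.880 = 124.420 Mbps.
Capacity: 4000 GB = 32,000,000 Mb.
Recording time: 32,000,000 / 124.420 = 257,193 s ≈ 71.4 hours.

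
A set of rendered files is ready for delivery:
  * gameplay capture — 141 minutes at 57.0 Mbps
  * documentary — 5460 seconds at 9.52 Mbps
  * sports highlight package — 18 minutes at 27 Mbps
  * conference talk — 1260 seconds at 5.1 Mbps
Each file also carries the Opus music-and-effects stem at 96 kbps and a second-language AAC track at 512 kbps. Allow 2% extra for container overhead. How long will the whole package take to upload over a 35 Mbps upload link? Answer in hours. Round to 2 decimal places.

Audio total: 96 + 512 = 608 kbps = 0.608 Mbps.
gameplay capture: 57.608 Mbps × 8460 s × 1.02 = 497111.0 Mb
documentary: 10.128 Mbps × 5460 s × 1.02 = 56404.9 Mb
sports highlight package: 27.608 Mbps × 1080 s × 1.02 = 30413.0 Mb
conference talk: 5.708 Mbps × 1260 s × 1.02 = 7335.9 Mb
Total: 591264.7 Mb = 73908.1 MB.
At 35 Mbps: 591264.7 / 35 = 16893 s ≈ 4.69 hours.

4.69 hours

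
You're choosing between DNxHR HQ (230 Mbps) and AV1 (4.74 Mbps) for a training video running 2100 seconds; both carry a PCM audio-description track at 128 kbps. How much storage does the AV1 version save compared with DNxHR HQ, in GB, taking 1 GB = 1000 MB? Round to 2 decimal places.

59.13 GB

Audio: 128 kbps = 0.128 Mbps.
DNxHR HQ: 230.128 Mbps × 2100 s = 483268.8 Mb = 60.409 GB.
AV1: 4.868 Mbps × 2100 s = 10222.8 Mb = 1.278 GB.
Saving: 60.409 − 1.278 = 59.131 GB.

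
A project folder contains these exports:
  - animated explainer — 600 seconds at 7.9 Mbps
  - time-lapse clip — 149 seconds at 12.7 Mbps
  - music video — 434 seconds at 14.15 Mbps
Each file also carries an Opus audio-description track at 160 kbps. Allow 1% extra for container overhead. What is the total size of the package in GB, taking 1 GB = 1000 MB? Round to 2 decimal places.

1.64 GB

Audio: 160 kbps = 0.160 Mbps.
animated explainer: 8.060 Mbps × 600 s × 1.01 = 4884.4 Mb
time-lapse clip: 12.860 Mbps × 149 s × 1.01 = 1935.3 Mb
music video: 14.310 Mbps × 434 s × 1.01 = 6272.6 Mb
Total: 13092.3 Mb = 1636.5 MB.
= 1.637 GB.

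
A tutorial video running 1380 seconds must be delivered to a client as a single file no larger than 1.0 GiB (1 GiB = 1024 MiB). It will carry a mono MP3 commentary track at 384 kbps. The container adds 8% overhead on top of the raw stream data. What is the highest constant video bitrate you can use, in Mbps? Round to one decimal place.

Budget: 1.0 GiB = 8589.9 Mb.
Stream payload after overhead: 8589.9 / 1.08 = 7953.6 Mb.
Total bitrate budget: 7953.6 Mb / 1380 s = 5.764 Mbps.
Audio: 384 kbps = 0.384 Mbps.
Video: 5.764 − 0.384 = 5.380 Mbps.

5.4 Mbps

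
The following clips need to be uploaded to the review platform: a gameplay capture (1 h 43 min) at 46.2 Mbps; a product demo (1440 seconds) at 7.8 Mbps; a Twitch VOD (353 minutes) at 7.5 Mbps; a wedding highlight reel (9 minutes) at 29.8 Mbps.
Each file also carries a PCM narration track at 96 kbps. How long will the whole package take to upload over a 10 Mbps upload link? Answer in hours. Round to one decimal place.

13.2 hours

Audio: 96 kbps = 0.096 Mbps.
gameplay capture: 46.296 Mbps × 6180 s = 286109.3 Mb
product demo: 7.896 Mbps × 1440 s = 11370.2 Mb
Twitch VOD: 7.596 Mbps × 21180 s = 160883.3 Mb
wedding highlight reel: 29.896 Mbps × 540 s = 16143.8 Mb
Total: 474506.6 Mb = 59313.3 MB.
At 10 Mbps: 474506.6 / 10 = 47451 s ≈ 13.2 hours.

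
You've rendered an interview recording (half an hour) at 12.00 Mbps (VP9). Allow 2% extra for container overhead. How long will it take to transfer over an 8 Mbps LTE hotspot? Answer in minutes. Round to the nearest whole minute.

30 min = 1800 s
File: 12.000 Mbps × 1800 s = 21600.0 Mb.
With 2% container overhead: ×1.02. → 22032.0 Mb.
At 8 Mbps: 22032.0 / 8 = 2754.0 s ≈ 45.9 minutes.

46 minutes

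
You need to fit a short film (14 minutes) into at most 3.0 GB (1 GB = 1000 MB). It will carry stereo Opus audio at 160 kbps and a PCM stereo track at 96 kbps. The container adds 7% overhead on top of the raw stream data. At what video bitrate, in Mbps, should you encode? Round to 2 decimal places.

Budget: 3.0 GB = 24000.0 Mb.
Stream payload after overhead: 24000.0 / 1.07 = 22429.9 Mb.
14 min = 840 s
Total bitrate budget: 22429.9 Mb / 840 s = 26.702 Mbps.
Audio total: 160 + 96 = 256 kbps = 0.256 Mbps.
Video: 26.702 − 0.256 = 26.446 Mbps.

26.45 Mbps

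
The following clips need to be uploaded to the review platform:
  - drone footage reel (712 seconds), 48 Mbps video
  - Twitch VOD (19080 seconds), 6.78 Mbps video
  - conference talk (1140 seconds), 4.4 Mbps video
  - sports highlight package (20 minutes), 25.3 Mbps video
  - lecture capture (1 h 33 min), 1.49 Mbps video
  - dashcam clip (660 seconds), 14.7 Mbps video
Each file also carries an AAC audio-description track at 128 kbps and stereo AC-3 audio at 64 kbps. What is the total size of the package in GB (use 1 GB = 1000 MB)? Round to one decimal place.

Audio total: 128 + 64 = 192 kbps = 0.192 Mbps.
drone footage reel: 48.192 Mbps × 712 s = 34312.7 Mb
Twitch VOD: 6.972 Mbps × 19080 s = 133025.8 Mb
conference talk: 4.592 Mbps × 1140 s = 5234.9 Mb
sports highlight package: 25.492 Mbps × 1200 s = 30590.4 Mb
lecture capture: 1.682 Mbps × 5580 s = 9385.6 Mb
dashcam clip: 14.892 Mbps × 660 s = 9828.7 Mb
Total: 222378.0 Mb = 27797.3 MB.
= 27.80 GB.

27.8 GB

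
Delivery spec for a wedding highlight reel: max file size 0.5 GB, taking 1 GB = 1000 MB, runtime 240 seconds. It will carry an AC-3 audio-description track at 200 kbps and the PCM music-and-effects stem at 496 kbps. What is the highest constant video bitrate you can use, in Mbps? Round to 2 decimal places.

15.97 Mbps

Budget: 0.5 GB = 4000.0 Mb.
Total bitrate budget: 4000.0 Mb / 240 s = 16.667 Mbps.
Audio total: 200 + 496 = 696 kbps = 0.696 Mbps.
Video: 16.667 − 0.696 = 15.971 Mbps.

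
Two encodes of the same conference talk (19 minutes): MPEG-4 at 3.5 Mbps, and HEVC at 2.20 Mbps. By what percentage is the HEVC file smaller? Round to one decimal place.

37.1%

19 min = 1140 s
MPEG-4: 3.500 Mbps × 1140 s = 3990.0 Mb = 498.750 MB.
HEVC: 2.200 Mbps × 1140 s = 2508.0 Mb = 313.500 MB.
Reduction: (1 − 313.500/498.750) × 100 = 37.14%.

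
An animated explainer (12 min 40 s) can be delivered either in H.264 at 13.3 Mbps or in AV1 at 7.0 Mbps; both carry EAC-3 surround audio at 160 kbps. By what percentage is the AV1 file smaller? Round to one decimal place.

46.8%

12 min 40 s = 760 s
Audio: 160 kbps = 0.160 Mbps.
H.264: 13.460 Mbps × 760 s = 10229.6 Mb = 1.279 GB.
AV1: 7.160 Mbps × 760 s = 5441.6 Mb = 0.680 GB.
Reduction: (1 − 0.680/1.279) × 100 = 46.81%.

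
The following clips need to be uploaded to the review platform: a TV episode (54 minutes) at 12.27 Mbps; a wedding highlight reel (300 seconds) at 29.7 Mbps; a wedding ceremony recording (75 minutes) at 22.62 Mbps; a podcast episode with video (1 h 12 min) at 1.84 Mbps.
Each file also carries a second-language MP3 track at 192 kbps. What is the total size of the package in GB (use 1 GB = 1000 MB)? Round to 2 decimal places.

Audio: 192 kbps = 0.192 Mbps.
TV episode: 12.462 Mbps × 3240 s = 40376.9 Mb
wedding highlight reel: 29.892 Mbps × 300 s = 8967.6 Mb
wedding ceremony recording: 22.812 Mbps × 4500 s = 102654.0 Mb
podcast episode with video: 2.032 Mbps × 4320 s = 8778.2 Mb
Total: 160776.7 Mb = 20097.1 MB.
= 20.10 GB.

20.10 GB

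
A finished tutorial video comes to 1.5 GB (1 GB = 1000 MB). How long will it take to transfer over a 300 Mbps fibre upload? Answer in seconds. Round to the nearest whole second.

40 seconds

File: 1.5 GB = 12000.0 Mb.
At 300 Mbps: 12000.0 / 300 = 40.0 s ≈ 40 seconds.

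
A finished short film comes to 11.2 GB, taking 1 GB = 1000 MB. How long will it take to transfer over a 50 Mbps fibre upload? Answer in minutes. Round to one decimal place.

29.9 minutes

File: 11.2 GB = 89600.0 Mb.
At 50 Mbps: 89600.0 / 50 = 1792.0 s ≈ 29.9 minutes.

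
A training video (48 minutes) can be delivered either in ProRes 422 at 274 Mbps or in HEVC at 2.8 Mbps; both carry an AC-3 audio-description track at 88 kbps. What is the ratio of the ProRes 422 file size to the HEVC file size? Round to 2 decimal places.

94.91

48 min = 2880 s
Audio: 88 kbps = 0.088 Mbps.
ProRes 422: 274.088 Mbps × 2880 s = 789373.4 Mb = 91.895 GiB.
HEVC: 2.888 Mbps × 2880 s = 8317.4 Mb = 0.968 GiB.
Ratio: 91.895 / 0.968 = 94.906.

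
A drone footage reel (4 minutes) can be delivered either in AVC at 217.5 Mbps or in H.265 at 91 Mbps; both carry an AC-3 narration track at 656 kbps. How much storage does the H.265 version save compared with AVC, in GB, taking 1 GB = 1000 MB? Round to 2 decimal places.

3.80 GB

4 min = 240 s
Audio: 656 kbps = 0.656 Mbps.
AVC: 218.156 Mbps × 240 s = 52357.4 Mb = 6.545 GB.
H.265: 91.656 Mbps × 240 s = 21997.4 Mb = 2.750 GB.
Saving: 6.545 − 2.750 = 3.795 GB.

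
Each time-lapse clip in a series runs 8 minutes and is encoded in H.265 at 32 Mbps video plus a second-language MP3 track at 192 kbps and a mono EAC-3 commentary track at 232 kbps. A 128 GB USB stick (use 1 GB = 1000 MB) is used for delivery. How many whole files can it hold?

8 min = 480 s
Audio total: 192 + 232 = 424 kbps = 0.424 Mbps.
Total bitrate: 32.424 Mbps.
Per item: 32.424 Mbps × 480 s = 15,564 Mb = 1,945 MB.
Capacity: 128 GB = 1,024,000 Mb; 65.79 items → 65 complete.

65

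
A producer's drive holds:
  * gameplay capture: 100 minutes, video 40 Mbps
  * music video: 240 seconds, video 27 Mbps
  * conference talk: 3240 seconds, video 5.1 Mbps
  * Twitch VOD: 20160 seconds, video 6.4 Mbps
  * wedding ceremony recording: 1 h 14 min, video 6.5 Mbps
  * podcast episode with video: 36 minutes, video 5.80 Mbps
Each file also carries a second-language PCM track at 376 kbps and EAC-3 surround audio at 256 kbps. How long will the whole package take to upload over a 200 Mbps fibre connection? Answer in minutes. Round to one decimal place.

38.0 minutes

Audio total: 376 + 256 = 632 kbps = 0.632 Mbps.
gameplay capture: 40.632 Mbps × 6000 s = 243792.0 Mb
music video: 27.632 Mbps × 240 s = 6631.7 Mb
conference talk: 5.732 Mbps × 3240 s = 18571.7 Mb
Twitch VOD: 7.032 Mbps × 20160 s = 141765.1 Mb
wedding ceremony recording: 7.132 Mbps × 4440 s = 31666.1 Mb
podcast episode with video: 6.432 Mbps × 2160 s = 13893.1 Mb
Total: 456319.7 Mb = 57040.0 MB.
At 200 Mbps: 456319.7 / 200 = 2282 s ≈ 38 minutes.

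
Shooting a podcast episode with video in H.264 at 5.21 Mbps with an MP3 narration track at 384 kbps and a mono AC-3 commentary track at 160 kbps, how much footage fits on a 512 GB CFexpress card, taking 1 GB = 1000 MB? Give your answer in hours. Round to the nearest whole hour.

198 hours

Audio total: 384 + 160 = 544 kbps = 0.544 Mbps.
Total bitrate: 5.21 + 0.544 = 5.754 Mbps.
Capacity: 512 GB = 4,096,000 Mb.
Recording time: 4,096,000 / 5.754 = 711,853 s ≈ 198 hours.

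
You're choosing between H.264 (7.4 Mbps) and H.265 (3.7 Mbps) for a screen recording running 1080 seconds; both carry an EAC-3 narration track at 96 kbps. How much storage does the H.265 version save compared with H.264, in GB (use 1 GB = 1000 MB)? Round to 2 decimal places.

Audio: 96 kbps = 0.096 Mbps.
H.264: 7.496 Mbps × 1080 s = 8095.7 Mb = 1.012 GB.
H.265: 3.796 Mbps × 1080 s = 4099.7 Mb = 0.512 GB.
Saving: 1.012 − 0.512 = 0.499 GB.

0.50 GB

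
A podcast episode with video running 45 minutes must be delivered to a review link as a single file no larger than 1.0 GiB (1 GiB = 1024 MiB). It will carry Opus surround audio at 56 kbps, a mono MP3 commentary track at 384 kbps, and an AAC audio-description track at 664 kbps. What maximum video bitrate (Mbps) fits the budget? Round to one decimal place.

Budget: 1.0 GiB = 8589.9 Mb.
45 min = 2700 s
Total bitrate budget: 8589.9 Mb / 2700 s = 3.181 Mbps.
Audio total: 56 + 384 + 664 = 1104 kbps = 1.104 Mbps.
Video: 3.181 − 1.104 = 2.077 Mbps.

2.1 Mbps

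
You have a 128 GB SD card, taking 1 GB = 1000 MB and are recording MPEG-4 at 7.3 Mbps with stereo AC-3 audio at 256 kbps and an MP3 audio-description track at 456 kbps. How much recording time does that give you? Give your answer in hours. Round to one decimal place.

Audio total: 256 + 456 = 712 kbps = 0.712 Mbps.
Total bitrate: 7.3 + 0.712 = 8.012 Mbps.
Capacity: 128 GB = 1,024,000 Mb.
Recording time: 1,024,000 / 8.012 = 127,808 s ≈ 35.5 hours.

35.5 hours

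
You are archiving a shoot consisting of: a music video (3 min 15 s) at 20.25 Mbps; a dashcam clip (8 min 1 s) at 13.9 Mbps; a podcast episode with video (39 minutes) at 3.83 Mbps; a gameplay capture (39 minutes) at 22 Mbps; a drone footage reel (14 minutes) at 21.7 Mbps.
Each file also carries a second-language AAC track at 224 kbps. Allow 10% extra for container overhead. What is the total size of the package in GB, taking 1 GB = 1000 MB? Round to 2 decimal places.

12.47 GB

Audio: 224 kbps = 0.224 Mbps.
music video: 20.474 Mbps × 195 s × 1.10 = 4391.7 Mb
dashcam clip: 14.124 Mbps × 481 s × 1.10 = 7473.0 Mb
podcast episode with video: 4.054 Mbps × 2340 s × 1.10 = 10435.0 Mb
gameplay capture: 22.224 Mbps × 2340 s × 1.10 = 57204.6 Mb
drone footage reel: 21.924 Mbps × 840 s × 1.10 = 20257.8 Mb
Total: 99762.0 Mb = 12470.3 MB.
= 12.47 GB.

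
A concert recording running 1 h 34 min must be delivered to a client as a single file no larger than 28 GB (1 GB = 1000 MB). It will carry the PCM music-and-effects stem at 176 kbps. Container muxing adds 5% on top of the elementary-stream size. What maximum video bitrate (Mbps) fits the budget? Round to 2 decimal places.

Budget: 28 GB = 224000.0 Mb.
Stream payload after overhead: 224000.0 / 1.05 = 213333.3 Mb.
1 h 34 min = 94 min = 5640 s
Total bitrate budget: 213333.3 Mb / 5640 s = 37.825 Mbps.
Audio: 176 kbps = 0.176 Mbps.
Video: 37.825 − 0.176 = 37.649 Mbps.

37.65 Mbps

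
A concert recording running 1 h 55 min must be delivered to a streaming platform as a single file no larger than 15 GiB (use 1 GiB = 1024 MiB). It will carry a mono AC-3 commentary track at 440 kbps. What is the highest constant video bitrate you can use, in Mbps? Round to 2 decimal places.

Budget: 15 GiB = 128849.0 Mb.
1 h 55 min = 115 min = 6900 s
Total bitrate budget: 128849.0 Mb / 6900 s = 18.674 Mbps.
Audio: 440 kbps = 0.440 Mbps.
Video: 18.674 − 0.440 = 18.234 Mbps.

18.23 Mbps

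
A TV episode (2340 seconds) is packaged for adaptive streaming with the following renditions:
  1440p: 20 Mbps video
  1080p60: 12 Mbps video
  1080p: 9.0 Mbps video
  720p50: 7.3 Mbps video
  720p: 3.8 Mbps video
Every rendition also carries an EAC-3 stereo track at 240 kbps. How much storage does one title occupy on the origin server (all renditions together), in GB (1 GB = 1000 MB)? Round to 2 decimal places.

15.59 GB

Audio: 240 kbps = 0.240 Mbps.
Sum of rendition bitrates: (20+0.240) + (12+0.240) + (9.0+0.240) + (7.3+0.240) + (3.8+0.240) = 53.300 Mbps.
× 2340 s = 124,722 Mb = 15,590 MB = 15.59 GB.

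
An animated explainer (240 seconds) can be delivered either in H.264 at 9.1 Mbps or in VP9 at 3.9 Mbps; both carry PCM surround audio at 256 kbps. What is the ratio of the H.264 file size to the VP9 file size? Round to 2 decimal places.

2.25

Audio: 256 kbps = 0.256 Mbps.
H.264: 9.356 Mbps × 240 s = 2245.4 Mb = 280.680 MB.
VP9: 4.156 Mbps × 240 s = 997.4 Mb = 124.680 MB.
Ratio: 280.680 / 124.680 = 2.251.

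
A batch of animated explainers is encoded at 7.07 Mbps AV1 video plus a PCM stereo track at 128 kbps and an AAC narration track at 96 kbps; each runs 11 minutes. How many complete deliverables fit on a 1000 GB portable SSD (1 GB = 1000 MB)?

1661

11 min = 660 s
Audio total: 128 + 96 = 224 kbps = 0.224 Mbps.
Total bitrate: 7.294 Mbps.
Per item: 7.294 Mbps × 660 s = 4,814 Mb = 601.8 MB.
Capacity: 1000 GB = 8,000,000 Mb; 1661.81 items → 1661 complete.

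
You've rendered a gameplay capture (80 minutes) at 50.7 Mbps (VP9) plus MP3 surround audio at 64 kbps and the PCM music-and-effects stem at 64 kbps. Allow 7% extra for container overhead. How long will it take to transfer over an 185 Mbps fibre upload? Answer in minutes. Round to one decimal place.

23.5 minutes

80 min = 4800 s
Audio total: 64 + 64 = 128 kbps = 0.128 Mbps.
Total bitrate: 50.828 Mbps.
File: 50.828 Mbps × 4800 s = 243974.4 Mb.
With 7% container overhead: ×1.07. → 261052.6 Mb.
At 185 Mbps: 261052.6 / 185 = 1411.1 s ≈ 23.5 minutes.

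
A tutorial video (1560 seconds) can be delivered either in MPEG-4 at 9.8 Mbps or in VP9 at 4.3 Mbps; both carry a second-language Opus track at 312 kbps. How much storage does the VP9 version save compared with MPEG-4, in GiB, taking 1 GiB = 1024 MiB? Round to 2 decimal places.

1.00 GiB

Audio: 312 kbps = 0.312 Mbps.
MPEG-4: 10.112 Mbps × 1560 s = 15774.7 Mb = 1.836 GiB.
VP9: 4.612 Mbps × 1560 s = 7194.7 Mb = 0.838 GiB.
Saving: 1.836 − 0.838 = 0.999 GiB.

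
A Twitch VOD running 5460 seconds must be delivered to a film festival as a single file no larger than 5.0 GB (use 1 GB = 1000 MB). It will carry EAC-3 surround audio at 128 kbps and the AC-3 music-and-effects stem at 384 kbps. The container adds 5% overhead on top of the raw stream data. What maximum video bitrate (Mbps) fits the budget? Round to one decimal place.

Budget: 5.0 GB = 40000.0 Mb.
Stream payload after overhead: 40000.0 / 1.05 = 38095.2 Mb.
Total bitrate budget: 38095.2 Mb / 5460 s = 6.977 Mbps.
Audio total: 128 + 384 = 512 kbps = 0.512 Mbps.
Video: 6.977 − 0.512 = 6.465 Mbps.

6.5 Mbps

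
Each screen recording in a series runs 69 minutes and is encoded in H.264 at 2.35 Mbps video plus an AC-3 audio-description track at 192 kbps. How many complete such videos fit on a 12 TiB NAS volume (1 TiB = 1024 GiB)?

69 min = 4140 s
Audio: 192 kbps = 0.192 Mbps.
Total bitrate: 2.542 Mbps.
Per item: 2.542 Mbps × 4140 s = 10,524 Mb = 1,315 MB.
Capacity: 12 TiB = 105,553,116 Mb; 10029.87 items → 10029 complete.

10029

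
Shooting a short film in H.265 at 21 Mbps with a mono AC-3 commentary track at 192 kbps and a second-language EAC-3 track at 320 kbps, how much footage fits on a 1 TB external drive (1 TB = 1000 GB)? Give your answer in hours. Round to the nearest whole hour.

Audio total: 192 + 320 = 512 kbps = 0.512 Mbps.
Total bitrate: 21 + 0.512 = 21.512 Mbps.
Capacity: 1 TB = 8,000,000 Mb.
Recording time: 8,000,000 / 21.512 = 371,885 s ≈ 103 hours.

103 hours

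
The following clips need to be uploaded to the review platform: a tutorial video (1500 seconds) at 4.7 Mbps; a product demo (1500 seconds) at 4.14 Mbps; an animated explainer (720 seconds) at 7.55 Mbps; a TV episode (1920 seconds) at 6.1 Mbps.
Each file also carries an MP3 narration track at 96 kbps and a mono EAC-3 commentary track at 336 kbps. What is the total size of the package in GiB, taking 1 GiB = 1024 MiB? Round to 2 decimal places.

Audio total: 96 + 336 = 432 kbps = 0.432 Mbps.
tutorial video: 5.132 Mbps × 1500 s = 7698.0 Mb
product demo: 4.572 Mbps × 1500 s = 6858.0 Mb
animated explainer: 7.982 Mbps × 720 s = 5747.0 Mb
TV episode: 6.532 Mbps × 1920 s = 12541.4 Mb
Total: 32844.5 Mb = 4105.6 MB.
= 3.824 GiB.

3.82 GiB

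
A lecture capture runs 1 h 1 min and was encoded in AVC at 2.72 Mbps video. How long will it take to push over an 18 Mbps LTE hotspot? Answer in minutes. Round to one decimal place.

1 h 1 min = 61 min = 3660 s
File: 2.720 Mbps × 3660 s = 9955.2 Mb.
At 18 Mbps: 9955.2 / 18 = 553.1 s ≈ 9.22 minutes.

9.2 minutes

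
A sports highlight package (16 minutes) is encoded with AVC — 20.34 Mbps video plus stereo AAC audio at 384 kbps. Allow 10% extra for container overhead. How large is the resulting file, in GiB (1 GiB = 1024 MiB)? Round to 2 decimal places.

16 min = 960 s
Audio: 384 kbps = 0.384 Mbps.
Total bitrate: 20.34 + 0.384 = 20.724 Mbps.
Stream data: 20.724 Mbps × 960 s = 19895.0 Mb.
With 10% container overhead: ×1.10.
21,885 Mb = 2,735,568,000 bytes ÷ 1,073,741,824 = 2.548 GiB.

2.55 GiB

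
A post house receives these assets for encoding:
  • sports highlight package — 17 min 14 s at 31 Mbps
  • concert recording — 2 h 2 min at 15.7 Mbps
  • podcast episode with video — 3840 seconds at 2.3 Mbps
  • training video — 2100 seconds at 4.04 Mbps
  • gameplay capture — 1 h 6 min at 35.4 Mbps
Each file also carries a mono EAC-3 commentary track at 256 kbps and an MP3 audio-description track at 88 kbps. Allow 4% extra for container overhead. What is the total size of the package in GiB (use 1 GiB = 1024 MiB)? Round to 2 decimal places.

37.62 GiB

Audio total: 256 + 88 = 344 kbps = 0.344 Mbps.
sports highlight package: 31.344 Mbps × 1034 s × 1.04 = 33706.1 Mb
concert recording: 16.044 Mbps × 7320 s × 1.04 = 122139.8 Mb
podcast episode with video: 2.644 Mbps × 3840 s × 1.04 = 10559.1 Mb
training video: 4.384 Mbps × 2100 s × 1.04 = 9574.7 Mb
gameplay capture: 35.744 Mbps × 3960 s × 1.04 = 147208.1 Mb
Total: 323187.7 Mb = 40398.5 MB.
= 37.62 GiB.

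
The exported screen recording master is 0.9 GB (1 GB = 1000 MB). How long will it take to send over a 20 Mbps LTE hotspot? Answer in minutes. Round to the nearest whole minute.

6 minutes

File: 0.9 GB = 7200.0 Mb.
At 20 Mbps: 7200.0 / 20 = 360.0 s ≈ 6 minutes.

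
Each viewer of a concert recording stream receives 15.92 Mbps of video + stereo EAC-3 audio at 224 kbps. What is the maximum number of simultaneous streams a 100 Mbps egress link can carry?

Audio: 224 kbps = 0.224 Mbps.
Per-viewer media rate: 16.144 Mbps.
100 Mbps = 100.0 Mbps; 100.0 / 16.144 = 6.19 → 6 viewers.

6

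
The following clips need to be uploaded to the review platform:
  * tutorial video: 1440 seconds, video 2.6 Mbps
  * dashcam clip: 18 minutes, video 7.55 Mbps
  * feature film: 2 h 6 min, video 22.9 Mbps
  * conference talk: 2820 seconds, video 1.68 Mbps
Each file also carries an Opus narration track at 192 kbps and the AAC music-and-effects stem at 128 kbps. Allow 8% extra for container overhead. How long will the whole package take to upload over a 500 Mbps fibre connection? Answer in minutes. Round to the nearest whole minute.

Audio total: 192 + 128 = 320 kbps = 0.320 Mbps.
tutorial video: 2.920 Mbps × 1440 s × 1.08 = 4541.2 Mb
dashcam clip: 7.870 Mbps × 1080 s × 1.08 = 9179.6 Mb
feature film: 23.220 Mbps × 7560 s × 1.08 = 189586.7 Mb
conference talk: 2.000 Mbps × 2820 s × 1.08 = 6091.2 Mb
Total: 209398.6 Mb = 26174.8 MB.
At 500 Mbps: 209398.6 / 500 = 419 s ≈ 6.98 minutes.

7 minutes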